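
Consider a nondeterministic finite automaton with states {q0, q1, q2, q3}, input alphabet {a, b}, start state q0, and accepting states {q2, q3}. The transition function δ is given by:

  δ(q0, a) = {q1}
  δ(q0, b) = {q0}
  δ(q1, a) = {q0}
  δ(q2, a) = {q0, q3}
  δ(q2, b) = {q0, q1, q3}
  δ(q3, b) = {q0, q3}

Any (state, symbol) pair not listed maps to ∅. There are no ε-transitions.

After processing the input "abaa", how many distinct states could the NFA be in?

Start in {q0}.
Read 'a': {q0} → {q1}.
Read 'b': {q1} → ∅.
The set is empty and remains empty for the remaining 2 symbols.
That set has 0 states.

0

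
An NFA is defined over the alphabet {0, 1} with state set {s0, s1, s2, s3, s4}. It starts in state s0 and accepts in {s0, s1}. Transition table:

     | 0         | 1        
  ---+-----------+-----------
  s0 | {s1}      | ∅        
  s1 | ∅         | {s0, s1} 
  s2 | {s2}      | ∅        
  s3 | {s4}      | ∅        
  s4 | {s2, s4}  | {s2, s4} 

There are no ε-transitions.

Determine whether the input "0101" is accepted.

Yes

Start in {s0}.
Read '0': {s0} → {s1}.
Read '1': {s1} → {s0, s1}.
Read '0': {s0, s1} → {s1}.
Read '1': {s1} → {s0, s1}.
The final set {s0, s1} contains the accepting states s0, s1.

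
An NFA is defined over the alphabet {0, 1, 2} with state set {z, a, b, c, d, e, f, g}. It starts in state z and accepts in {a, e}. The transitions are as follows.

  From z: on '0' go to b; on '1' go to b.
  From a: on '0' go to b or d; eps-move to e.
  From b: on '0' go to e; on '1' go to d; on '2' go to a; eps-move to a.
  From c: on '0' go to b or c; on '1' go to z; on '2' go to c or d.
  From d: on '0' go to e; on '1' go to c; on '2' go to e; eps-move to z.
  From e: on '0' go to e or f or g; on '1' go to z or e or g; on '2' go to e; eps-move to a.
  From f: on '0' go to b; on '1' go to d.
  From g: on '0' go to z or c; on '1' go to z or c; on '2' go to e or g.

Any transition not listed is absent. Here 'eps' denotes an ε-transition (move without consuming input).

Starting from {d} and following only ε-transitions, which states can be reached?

{z, d}

Begin with {d}.
ε-move d → z; add z.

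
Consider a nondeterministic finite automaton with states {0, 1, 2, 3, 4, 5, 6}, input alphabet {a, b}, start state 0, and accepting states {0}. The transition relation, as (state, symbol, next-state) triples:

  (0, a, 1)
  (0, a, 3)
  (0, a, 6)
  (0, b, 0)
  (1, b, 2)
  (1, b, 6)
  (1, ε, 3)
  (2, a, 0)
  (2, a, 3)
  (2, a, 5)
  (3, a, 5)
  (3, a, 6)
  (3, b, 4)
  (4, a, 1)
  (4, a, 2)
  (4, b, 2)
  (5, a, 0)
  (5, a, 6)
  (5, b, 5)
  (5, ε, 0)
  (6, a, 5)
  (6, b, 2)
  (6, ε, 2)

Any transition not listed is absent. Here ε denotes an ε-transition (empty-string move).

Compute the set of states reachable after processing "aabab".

{0, 2, 4, 5, 6}

Start in {0}.
Read 'a': {0} → {1, 2, 3, 6}.
Read 'a': {1, 2, 3, 6} → {0, 2, 3, 5, 6}.
Read 'b': {0, 2, 3, 5, 6} → {0, 2, 4, 5}.
Read 'a': {0, 2, 4, 5} → {0, 1, 2, 3, 5, 6}.
Read 'b': {0, 1, 2, 3, 5, 6} → {0, 2, 4, 5, 6}.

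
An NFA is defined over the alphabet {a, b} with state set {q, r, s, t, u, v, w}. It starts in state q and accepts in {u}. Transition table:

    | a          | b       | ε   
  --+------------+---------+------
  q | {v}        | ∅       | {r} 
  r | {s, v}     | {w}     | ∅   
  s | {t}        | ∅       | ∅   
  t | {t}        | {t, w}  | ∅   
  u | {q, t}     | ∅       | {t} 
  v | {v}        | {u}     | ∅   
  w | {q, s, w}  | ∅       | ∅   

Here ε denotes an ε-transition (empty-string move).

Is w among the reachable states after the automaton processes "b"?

Start: ε-closure({q}) = {q, r}.
Read 'b': q→∅, r→{w}; now {w}.
State w is in {w}.

Yes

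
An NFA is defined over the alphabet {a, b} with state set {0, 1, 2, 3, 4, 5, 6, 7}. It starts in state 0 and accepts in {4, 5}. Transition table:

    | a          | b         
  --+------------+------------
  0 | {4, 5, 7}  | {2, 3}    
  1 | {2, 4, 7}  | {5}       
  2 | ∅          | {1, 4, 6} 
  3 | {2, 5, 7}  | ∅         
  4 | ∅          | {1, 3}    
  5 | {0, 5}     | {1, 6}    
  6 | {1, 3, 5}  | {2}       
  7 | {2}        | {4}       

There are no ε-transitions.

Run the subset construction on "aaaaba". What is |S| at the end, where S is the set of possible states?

6

Start in {0}.
Read 'a': 0→{4, 5, 7}; now {4, 5, 7}.
Read 'a': 4→∅, 5→{0, 5}, 7→{2}; now {0, 2, 5}.
Read 'a': 0→{4, 5, 7}, 2→∅, 5→{0, 5}; now {0, 4, 5, 7}.
Read 'a': 0→{4, 5, 7}, 4→∅, 5→{0, 5}, 7→{2}; now {0, 2, 4, 5, 7}.
Read 'b': 0→{2, 3}, 2→{1, 4, 6}, 4→{1, 3}, 5→{1, 6}, 7→{4}; now {1, 2, 3, 4, 6}.
Read 'a': 1→{2, 4, 7}, 2→∅, 3→{2, 5, 7}, 4→∅, 6→{1, 3, 5}; now {1, 2, 3, 4, 5, 7}.
That set has 6 states.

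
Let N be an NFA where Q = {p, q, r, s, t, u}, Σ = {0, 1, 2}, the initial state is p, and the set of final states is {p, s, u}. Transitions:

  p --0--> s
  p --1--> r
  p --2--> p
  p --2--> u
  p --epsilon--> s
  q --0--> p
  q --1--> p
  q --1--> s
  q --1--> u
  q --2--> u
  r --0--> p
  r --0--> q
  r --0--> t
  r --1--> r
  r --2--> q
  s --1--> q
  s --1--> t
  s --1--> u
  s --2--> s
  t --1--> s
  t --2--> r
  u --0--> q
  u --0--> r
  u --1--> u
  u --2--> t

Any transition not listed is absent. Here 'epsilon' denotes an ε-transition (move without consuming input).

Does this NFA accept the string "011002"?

Yes

Start: ε-closure({p}) = {p, s}.
Read '0': p→{s}, s→∅; now {s}.
Read '1': s→{q, t, u}; now {q, t, u}.
Read '1': q→{p, s, u}, t→{s}, u→{u}; now {p, s, u}.
Read '0': p→{s}, s→∅, u→{q, r}; now {q, r, s}.
Read '0': q→{p}, r→{p, q, t}, s→∅; union {p, q, t}; ε-closure = {p, q, s, t}.
Read '2': p→{p, u}, q→{u}, s→{s}, t→{r}; now {p, r, s, u}.
The final set {p, r, s, u} contains the accepting states p, s, u.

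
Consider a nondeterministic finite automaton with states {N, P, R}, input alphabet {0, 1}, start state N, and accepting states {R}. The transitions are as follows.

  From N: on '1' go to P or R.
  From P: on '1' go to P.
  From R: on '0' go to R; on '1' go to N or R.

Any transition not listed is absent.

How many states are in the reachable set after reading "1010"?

Start in {N}.
Read '1': {N} → {P, R}.
Read '0': {P, R} → {R}.
Read '1': {R} → {N, R}.
Read '0': {N, R} → {R}.
That set has 1 state.

1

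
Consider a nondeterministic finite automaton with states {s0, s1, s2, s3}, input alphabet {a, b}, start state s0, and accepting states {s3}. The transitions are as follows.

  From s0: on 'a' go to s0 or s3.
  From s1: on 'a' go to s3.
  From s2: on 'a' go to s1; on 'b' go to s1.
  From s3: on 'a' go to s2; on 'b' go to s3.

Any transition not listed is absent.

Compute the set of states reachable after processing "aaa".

Start in {s0}.
Read 'a': s0→{s0, s3}; now {s0, s3}.
Read 'a': s0→{s0, s3}, s3→{s2}; now {s0, s2, s3}.
Read 'a': s0→{s0, s3}, s2→{s1}, s3→{s2}; now {s0, s1, s2, s3}.

{s0, s1, s2, s3}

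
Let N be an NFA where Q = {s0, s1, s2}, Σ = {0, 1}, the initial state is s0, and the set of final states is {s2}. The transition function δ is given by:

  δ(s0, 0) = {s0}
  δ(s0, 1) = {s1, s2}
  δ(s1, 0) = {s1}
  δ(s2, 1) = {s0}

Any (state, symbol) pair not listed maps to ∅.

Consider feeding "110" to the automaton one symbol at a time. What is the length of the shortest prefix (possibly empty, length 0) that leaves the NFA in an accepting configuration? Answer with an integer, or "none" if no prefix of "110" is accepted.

1

Start in {s0}.
Read '1': {s0} → {s1, s2}.
None of the earlier sets intersect F, but {s1, s2} does.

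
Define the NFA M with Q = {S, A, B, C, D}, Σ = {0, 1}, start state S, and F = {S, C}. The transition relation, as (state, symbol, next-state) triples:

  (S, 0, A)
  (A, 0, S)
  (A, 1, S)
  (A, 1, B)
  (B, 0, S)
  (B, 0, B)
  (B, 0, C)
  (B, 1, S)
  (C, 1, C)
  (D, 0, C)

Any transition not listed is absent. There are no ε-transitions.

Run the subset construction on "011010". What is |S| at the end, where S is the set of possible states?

4

Start in {S}.
Read '0': {S} → {A}.
Read '1': {A} → {S, B}.
Read '1': {S, B} → {S}.
Read '0': {S} → {A}.
Read '1': {A} → {S, B}.
Read '0': {S, B} → {S, A, B, C}.
That set has 4 states.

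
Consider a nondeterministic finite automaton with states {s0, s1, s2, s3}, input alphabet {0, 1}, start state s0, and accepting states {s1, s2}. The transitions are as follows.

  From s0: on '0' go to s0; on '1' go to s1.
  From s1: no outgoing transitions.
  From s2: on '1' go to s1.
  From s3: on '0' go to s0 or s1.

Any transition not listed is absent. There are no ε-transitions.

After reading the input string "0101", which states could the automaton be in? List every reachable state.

Start in {s0}.
Read '0': s0→{s0}; now {s0}.
Read '1': s0→{s1}; now {s1}.
Read '0': s1→∅; now ∅.
The set is empty and remains empty for the remaining 1 symbol.

∅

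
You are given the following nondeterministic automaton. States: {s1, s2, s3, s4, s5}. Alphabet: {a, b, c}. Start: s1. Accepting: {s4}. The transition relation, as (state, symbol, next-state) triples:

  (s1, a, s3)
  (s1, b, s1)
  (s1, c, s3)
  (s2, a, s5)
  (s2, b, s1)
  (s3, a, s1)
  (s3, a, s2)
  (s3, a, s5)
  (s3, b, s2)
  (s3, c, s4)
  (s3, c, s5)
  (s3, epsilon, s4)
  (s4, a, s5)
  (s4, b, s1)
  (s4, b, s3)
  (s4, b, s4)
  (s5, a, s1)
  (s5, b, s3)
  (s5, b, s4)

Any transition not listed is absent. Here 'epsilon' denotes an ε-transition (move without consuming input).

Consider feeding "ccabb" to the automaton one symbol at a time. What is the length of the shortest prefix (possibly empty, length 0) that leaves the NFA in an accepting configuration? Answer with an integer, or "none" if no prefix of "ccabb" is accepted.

Start in {s1}.
Read 'c': {s1} → {s3, s4}.
None of the earlier sets intersect F, but {s3, s4} does.

1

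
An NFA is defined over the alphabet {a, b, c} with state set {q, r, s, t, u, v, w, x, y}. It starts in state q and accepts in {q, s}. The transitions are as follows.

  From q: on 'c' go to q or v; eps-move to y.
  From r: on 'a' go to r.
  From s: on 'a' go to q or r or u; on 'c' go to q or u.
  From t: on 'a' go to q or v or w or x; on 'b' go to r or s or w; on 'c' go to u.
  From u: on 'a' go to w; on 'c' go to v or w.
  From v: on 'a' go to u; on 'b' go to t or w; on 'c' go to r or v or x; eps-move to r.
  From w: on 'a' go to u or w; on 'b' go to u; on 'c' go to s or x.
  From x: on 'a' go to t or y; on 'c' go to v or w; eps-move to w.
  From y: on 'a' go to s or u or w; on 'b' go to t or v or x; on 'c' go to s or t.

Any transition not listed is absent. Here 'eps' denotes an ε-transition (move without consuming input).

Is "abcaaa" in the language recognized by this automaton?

No

Start: ε-closure({q}) = {q, y}.
Read 'a': q→∅, y→{s, u, w}; now {s, u, w}.
Read 'b': s→∅, u→∅, w→{u}; now {u}.
Read 'c': u→{v, w}; union {v, w}; ε-closure = {r, v, w}.
Read 'a': r→{r}, v→{u}, w→{u, w}; now {r, u, w}.
Read 'a': r→{r}, u→{w}, w→{u, w}; now {r, u, w}.
Read 'a': r→{r}, u→{w}, w→{u, w}; now {r, u, w}.
The final set {r, u, w} contains no accepting state.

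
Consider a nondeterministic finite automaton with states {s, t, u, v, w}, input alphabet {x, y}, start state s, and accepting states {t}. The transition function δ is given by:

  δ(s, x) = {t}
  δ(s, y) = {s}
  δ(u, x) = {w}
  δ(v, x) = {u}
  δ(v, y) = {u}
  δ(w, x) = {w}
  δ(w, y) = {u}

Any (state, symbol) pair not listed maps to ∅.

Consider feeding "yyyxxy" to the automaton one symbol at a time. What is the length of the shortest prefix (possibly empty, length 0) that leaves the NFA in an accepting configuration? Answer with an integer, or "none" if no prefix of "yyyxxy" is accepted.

4

Start in {s}.
Read 'y': s→{s}; now {s}.
Read 'y': s→{s}; now {s}.
Read 'y': s→{s}; now {s}.
Read 'x': s→{t}; now {t}.
None of the earlier sets intersect F, but {t} does.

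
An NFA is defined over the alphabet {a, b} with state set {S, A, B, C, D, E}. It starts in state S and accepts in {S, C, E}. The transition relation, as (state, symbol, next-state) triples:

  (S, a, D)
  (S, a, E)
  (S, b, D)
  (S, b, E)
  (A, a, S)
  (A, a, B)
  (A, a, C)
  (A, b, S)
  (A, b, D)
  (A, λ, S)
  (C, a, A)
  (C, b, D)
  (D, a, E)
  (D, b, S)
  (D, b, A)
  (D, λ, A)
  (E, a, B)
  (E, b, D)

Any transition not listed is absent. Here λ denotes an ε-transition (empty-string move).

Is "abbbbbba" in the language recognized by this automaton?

Start in {S}.
Read 'a': S→{D, E}; union {D, E}; ε-closure = {S, A, D, E}.
Read 'b': S→{D, E}, A→{S, D}, D→{S, A}, E→{D}; now {S, A, D, E}.
Read 'b': S→{D, E}, A→{S, D}, D→{S, A}, E→{D}; now {S, A, D, E}.
Read 'b': S→{D, E}, A→{S, D}, D→{S, A}, E→{D}; now {S, A, D, E}.
Read 'b': S→{D, E}, A→{S, D}, D→{S, A}, E→{D}; now {S, A, D, E}.
Read 'b': S→{D, E}, A→{S, D}, D→{S, A}, E→{D}; now {S, A, D, E}.
Read 'b': S→{D, E}, A→{S, D}, D→{S, A}, E→{D}; now {S, A, D, E}.
Read 'a': S→{D, E}, A→{S, B, C}, D→{E}, E→{B}; union {S, B, C, D, E}; ε-closure = {S, A, B, C, D, E}.
The final set {S, A, B, C, D, E} contains the accepting states S, C, E.

Yes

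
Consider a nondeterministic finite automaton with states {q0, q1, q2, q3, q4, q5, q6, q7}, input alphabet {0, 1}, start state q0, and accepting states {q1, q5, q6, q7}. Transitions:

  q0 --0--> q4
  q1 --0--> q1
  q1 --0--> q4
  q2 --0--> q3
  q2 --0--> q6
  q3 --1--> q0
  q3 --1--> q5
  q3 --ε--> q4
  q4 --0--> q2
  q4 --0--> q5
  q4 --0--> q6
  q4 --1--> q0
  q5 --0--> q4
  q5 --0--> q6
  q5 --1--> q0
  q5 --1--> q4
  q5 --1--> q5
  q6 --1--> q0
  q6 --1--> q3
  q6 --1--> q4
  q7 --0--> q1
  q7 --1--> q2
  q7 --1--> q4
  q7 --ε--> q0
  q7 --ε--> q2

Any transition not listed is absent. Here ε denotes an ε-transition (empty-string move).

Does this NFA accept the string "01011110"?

Start in {q0}.
Read '0': q0→{q4}; now {q4}.
Read '1': q4→{q0}; now {q0}.
Read '0': q0→{q4}; now {q4}.
Read '1': q4→{q0}; now {q0}.
Read '1': q0→∅; now ∅.
The set is empty and remains empty for the remaining 3 symbols.
The final set ∅ contains no accepting state.

No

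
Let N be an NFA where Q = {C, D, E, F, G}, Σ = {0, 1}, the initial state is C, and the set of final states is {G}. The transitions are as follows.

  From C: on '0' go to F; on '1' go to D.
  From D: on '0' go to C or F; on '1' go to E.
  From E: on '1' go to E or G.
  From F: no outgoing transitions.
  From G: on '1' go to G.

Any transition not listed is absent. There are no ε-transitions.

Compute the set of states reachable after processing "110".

∅

Start in {C}.
Read '1': {C} → {D}.
Read '1': {D} → {E}.
Read '0': {E} → ∅.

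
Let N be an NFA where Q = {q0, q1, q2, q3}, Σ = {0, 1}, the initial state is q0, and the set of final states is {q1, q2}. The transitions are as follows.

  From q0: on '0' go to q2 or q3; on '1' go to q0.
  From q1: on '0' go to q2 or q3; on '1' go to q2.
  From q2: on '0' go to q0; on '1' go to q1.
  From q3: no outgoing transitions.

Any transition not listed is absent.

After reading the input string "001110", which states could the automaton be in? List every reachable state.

{q2, q3}

Start in {q0}.
Read '0': q0→{q2, q3}; now {q2, q3}.
Read '0': q2→{q0}, q3→∅; now {q0}.
Read '1': q0→{q0}; now {q0}.
Read '1': q0→{q0}; now {q0}.
Read '1': q0→{q0}; now {q0}.
Read '0': q0→{q2, q3}; now {q2, q3}.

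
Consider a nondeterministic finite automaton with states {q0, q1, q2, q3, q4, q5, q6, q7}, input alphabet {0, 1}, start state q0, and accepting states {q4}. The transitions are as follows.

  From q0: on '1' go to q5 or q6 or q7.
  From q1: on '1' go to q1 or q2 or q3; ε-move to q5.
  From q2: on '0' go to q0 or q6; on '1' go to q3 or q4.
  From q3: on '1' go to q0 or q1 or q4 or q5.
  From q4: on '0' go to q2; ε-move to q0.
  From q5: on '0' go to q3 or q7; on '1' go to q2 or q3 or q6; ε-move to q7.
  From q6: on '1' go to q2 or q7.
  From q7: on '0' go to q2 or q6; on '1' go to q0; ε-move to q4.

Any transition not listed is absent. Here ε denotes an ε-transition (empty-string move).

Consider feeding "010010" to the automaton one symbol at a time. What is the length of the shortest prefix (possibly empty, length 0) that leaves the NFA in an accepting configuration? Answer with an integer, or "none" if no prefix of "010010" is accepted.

none

Start in {q0}.
Read '0': {q0} → ∅.
The set is empty and remains empty for the remaining 5 symbols.
No reachable set along the way intersects F.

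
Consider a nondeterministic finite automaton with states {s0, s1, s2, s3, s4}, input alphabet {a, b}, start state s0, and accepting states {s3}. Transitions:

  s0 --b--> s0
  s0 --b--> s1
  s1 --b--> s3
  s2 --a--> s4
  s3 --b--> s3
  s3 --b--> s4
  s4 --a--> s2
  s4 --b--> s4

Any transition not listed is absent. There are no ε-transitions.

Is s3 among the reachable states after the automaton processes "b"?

No

Start in {s0}.
Read 'b': {s0} → {s0, s1}.
State s3 is not in {s0, s1}.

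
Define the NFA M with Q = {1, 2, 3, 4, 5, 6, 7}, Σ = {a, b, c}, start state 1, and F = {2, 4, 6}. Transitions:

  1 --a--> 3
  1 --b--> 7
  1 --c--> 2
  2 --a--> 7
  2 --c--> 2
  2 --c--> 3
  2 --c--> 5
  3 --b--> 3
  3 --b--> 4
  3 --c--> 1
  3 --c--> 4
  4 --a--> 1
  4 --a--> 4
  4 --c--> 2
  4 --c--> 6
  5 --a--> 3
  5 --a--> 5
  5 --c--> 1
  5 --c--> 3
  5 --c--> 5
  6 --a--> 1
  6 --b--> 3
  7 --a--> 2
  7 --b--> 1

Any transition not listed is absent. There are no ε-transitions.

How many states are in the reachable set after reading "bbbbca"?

1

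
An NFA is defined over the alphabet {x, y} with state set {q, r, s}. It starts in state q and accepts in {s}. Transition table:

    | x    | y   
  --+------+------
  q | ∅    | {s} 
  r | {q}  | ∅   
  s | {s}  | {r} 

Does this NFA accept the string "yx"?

Yes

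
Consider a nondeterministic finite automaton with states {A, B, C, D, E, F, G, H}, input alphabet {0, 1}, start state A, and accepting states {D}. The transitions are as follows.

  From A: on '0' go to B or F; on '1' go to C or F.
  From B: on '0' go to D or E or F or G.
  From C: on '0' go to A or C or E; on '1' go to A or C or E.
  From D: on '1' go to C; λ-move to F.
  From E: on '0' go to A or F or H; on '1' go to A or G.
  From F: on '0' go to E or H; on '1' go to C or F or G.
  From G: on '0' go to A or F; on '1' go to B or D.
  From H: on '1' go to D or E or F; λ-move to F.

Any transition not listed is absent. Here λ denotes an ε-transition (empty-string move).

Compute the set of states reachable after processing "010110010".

Start in {A}.
Read '0': {A} → {B, F}.
Read '1': {B, F} → {C, F, G}.
Read '0': {C, F, G} → {A, C, E, F, H}.
Read '1': {A, C, E, F, H} → {A, C, D, E, F, G}.
Read '1': {A, C, D, E, F, G} → {A, B, C, D, E, F, G}.
Read '0': {A, B, C, D, E, F, G} → {A, B, C, D, E, F, G, H}.
Read '0': {A, B, C, D, E, F, G, H} → {A, B, C, D, E, F, G, H}.
Read '1': {A, B, C, D, E, F, G, H} → {A, B, C, D, E, F, G}.
Read '0': {A, B, C, D, E, F, G} → {A, B, C, D, E, F, G, H}.

{A, B, C, D, E, F, G, H}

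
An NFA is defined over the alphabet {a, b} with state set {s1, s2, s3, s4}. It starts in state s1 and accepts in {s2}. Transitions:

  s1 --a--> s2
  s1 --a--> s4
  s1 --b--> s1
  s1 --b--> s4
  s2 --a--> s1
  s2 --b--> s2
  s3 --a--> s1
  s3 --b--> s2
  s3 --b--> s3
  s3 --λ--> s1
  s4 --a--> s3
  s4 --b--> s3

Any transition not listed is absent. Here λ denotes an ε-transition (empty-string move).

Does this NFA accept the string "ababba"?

Yes

Start in {s1}.
Read 'a': s1→{s2, s4}; now {s2, s4}.
Read 'b': s2→{s2}, s4→{s3}; union {s2, s3}; ε-closure = {s1, s2, s3}.
Read 'a': s1→{s2, s4}, s2→{s1}, s3→{s1}; now {s1, s2, s4}.
Read 'b': s1→{s1, s4}, s2→{s2}, s4→{s3}; now {s1, s2, s3, s4}.
Read 'b': s1→{s1, s4}, s2→{s2}, s3→{s2, s3}, s4→{s3}; now {s1, s2, s3, s4}.
Read 'a': s1→{s2, s4}, s2→{s1}, s3→{s1}, s4→{s3}; now {s1, s2, s3, s4}.
The final set {s1, s2, s3, s4} contains the accepting state s2.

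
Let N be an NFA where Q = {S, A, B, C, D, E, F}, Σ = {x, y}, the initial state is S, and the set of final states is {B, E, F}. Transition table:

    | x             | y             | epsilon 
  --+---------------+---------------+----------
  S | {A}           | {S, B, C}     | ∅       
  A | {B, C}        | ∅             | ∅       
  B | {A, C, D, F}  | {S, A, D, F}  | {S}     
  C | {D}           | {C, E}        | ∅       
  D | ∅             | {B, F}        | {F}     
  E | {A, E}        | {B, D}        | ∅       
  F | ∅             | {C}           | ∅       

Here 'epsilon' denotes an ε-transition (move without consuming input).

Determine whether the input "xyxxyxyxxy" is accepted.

Start in {S}.
Read 'x': S→{A}; now {A}.
Read 'y': A→∅; now ∅.
The set is empty and remains empty for the remaining 8 symbols.
The final set ∅ contains no accepting state.

No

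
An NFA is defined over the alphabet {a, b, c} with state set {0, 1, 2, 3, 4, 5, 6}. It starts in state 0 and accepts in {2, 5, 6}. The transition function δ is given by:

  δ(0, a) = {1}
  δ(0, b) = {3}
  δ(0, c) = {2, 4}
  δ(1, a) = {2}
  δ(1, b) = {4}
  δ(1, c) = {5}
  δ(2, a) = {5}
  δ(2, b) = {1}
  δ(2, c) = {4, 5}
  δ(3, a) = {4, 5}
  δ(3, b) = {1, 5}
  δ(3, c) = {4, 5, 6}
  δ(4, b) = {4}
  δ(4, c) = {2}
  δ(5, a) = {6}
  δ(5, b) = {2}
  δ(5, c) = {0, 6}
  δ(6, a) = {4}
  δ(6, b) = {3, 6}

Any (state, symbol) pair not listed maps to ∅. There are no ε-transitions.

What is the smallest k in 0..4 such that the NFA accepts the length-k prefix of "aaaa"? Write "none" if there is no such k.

Start in {0}.
Read 'a': {0} → {1}.
Read 'a': {1} → {2}.
None of the earlier sets intersect F, but {2} does.

2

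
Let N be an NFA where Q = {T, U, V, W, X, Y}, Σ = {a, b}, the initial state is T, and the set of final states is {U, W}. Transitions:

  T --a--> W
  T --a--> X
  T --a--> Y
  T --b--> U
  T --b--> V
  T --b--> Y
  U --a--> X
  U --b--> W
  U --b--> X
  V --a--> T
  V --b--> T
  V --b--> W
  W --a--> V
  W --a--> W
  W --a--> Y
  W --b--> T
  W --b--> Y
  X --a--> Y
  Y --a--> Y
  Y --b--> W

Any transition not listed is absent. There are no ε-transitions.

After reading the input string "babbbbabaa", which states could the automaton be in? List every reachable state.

Start in {T}.
Read 'b': T→{U, V, Y}; now {U, V, Y}.
Read 'a': U→{X}, V→{T}, Y→{Y}; now {T, X, Y}.
Read 'b': T→{U, V, Y}, X→∅, Y→{W}; now {U, V, W, Y}.
Read 'b': U→{W, X}, V→{T, W}, W→{T, Y}, Y→{W}; now {T, W, X, Y}.
Read 'b': T→{U, V, Y}, W→{T, Y}, X→∅, Y→{W}; now {T, U, V, W, Y}.
Read 'b': T→{U, V, Y}, U→{W, X}, V→{T, W}, W→{T, Y}, Y→{W}; now {T, U, V, W, X, Y}.
Read 'a': T→{W, X, Y}, U→{X}, V→{T}, W→{V, W, Y}, X→{Y}, Y→{Y}; now {T, V, W, X, Y}.
Read 'b': T→{U, V, Y}, V→{T, W}, W→{T, Y}, X→∅, Y→{W}; now {T, U, V, W, Y}.
Read 'a': T→{W, X, Y}, U→{X}, V→{T}, W→{V, W, Y}, Y→{Y}; now {T, V, W, X, Y}.
Read 'a': T→{W, X, Y}, V→{T}, W→{V, W, Y}, X→{Y}, Y→{Y}; now {T, V, W, X, Y}.

{T, V, W, X, Y}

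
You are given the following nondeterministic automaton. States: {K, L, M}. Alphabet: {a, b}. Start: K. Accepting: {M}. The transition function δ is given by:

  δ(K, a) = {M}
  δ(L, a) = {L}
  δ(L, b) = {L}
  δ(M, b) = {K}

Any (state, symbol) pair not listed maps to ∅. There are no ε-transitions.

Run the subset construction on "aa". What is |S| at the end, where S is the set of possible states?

0

Start in {K}.
Read 'a': K→{M}; now {M}.
Read 'a': M→∅; now ∅.
That set has 0 states.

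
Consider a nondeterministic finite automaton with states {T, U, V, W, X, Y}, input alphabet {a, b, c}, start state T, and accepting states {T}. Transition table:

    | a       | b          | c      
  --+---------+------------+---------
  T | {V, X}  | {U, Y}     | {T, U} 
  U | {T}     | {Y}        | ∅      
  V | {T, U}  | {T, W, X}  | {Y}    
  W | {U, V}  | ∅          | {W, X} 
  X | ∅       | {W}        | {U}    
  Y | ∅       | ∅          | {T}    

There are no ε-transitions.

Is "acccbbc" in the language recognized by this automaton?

Yes

Start in {T}.
Read 'a': {T} → {V, X}.
Read 'c': {V, X} → {U, Y}.
Read 'c': {U, Y} → {T}.
Read 'c': {T} → {T, U}.
Read 'b': {T, U} → {U, Y}.
Read 'b': {U, Y} → {Y}.
Read 'c': {Y} → {T}.
The final set {T} contains the accepting state T.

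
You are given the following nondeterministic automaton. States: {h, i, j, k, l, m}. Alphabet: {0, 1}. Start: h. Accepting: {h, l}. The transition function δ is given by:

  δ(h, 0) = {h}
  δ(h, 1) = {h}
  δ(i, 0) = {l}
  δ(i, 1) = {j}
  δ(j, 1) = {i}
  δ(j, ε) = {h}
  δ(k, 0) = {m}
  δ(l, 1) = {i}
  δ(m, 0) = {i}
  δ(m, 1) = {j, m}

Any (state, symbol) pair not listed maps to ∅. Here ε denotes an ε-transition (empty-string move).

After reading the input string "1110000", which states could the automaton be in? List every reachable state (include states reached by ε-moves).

Start in {h}.
Read '1': h→{h}; now {h}.
Read '1': h→{h}; now {h}.
Read '1': h→{h}; now {h}.
Read '0': h→{h}; now {h}.
Read '0': h→{h}; now {h}.
Read '0': h→{h}; now {h}.
Read '0': h→{h}; now {h}.

{h}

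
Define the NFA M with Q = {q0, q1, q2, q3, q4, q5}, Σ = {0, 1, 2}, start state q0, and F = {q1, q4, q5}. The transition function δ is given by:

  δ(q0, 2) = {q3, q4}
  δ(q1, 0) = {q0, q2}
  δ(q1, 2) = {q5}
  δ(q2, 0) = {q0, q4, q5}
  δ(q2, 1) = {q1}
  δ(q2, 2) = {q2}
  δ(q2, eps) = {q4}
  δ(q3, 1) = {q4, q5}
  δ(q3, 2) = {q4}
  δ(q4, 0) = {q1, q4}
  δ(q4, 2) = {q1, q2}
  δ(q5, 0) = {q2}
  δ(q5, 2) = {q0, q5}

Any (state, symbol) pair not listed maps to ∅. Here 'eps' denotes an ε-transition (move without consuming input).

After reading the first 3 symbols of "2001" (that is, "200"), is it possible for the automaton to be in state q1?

Yes

Start in {q0}.
Read '2': q0→{q3, q4}; now {q3, q4}.
Read '0': q3→∅, q4→{q1, q4}; now {q1, q4}.
Read '0': q1→{q0, q2}, q4→{q1, q4}; now {q0, q1, q2, q4}.
State q1 is in {q0, q1, q2, q4}.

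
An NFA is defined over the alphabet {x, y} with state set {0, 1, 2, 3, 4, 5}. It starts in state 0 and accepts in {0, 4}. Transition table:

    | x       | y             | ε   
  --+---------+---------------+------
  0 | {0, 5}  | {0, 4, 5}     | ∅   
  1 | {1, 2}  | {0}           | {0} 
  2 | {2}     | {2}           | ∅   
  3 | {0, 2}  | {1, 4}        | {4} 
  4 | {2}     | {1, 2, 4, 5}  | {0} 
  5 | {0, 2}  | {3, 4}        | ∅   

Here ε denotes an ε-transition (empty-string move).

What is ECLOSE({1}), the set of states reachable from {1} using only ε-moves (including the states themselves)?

Begin with {1}.
ε-move 1 → 0; add 0.

{0, 1}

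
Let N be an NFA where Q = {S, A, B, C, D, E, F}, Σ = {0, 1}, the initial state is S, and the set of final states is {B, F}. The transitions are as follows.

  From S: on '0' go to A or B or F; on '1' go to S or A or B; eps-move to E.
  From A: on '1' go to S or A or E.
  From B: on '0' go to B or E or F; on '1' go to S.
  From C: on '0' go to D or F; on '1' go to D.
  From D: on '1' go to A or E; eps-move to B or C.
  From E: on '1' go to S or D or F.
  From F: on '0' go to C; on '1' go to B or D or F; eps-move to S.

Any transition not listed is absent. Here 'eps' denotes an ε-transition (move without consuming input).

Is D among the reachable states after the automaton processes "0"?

No

Start: ε-closure({S}) = {S, E}.
Read '0': S→{A, B, F}, E→∅; union {A, B, F}; ε-closure = {S, A, B, E, F}.
State D is not in {S, A, B, E, F}.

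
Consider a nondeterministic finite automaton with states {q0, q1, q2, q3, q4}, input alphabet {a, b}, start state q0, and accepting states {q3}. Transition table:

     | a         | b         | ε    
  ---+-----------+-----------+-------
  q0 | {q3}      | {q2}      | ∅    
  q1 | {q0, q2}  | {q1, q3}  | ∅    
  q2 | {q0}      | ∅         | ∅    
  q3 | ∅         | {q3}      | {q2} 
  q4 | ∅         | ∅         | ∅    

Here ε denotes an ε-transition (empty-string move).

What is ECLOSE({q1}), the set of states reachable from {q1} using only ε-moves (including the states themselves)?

{q1}

Begin with {q1}.
No ε-moves leave this set, so the closure equals the set itself.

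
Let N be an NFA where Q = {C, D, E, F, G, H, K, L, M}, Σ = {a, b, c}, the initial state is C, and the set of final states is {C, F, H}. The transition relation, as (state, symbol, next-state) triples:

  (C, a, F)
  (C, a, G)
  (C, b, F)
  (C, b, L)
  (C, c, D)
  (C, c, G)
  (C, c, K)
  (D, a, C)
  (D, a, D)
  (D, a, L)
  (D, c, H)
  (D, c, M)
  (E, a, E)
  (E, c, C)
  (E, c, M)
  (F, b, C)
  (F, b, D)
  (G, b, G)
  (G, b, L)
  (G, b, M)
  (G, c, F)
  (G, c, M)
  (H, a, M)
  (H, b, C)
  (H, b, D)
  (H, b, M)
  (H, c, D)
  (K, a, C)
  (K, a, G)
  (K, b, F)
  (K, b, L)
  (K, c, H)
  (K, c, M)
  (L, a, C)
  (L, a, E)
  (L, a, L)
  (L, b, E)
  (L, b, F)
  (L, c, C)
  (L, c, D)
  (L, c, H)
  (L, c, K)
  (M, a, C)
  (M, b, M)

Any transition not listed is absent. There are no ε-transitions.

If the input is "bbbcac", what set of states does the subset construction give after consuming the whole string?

{C, D, F, G, H, K, M}

Start in {C}.
Read 'b': {C} → {F, L}.
Read 'b': {F, L} → {C, D, E, F}.
Read 'b': {C, D, E, F} → {C, D, F, L}.
Read 'c': {C, D, F, L} → {C, D, G, H, K, M}.
Read 'a': {C, D, G, H, K, M} → {C, D, F, G, L, M}.
Read 'c': {C, D, F, G, L, M} → {C, D, F, G, H, K, M}.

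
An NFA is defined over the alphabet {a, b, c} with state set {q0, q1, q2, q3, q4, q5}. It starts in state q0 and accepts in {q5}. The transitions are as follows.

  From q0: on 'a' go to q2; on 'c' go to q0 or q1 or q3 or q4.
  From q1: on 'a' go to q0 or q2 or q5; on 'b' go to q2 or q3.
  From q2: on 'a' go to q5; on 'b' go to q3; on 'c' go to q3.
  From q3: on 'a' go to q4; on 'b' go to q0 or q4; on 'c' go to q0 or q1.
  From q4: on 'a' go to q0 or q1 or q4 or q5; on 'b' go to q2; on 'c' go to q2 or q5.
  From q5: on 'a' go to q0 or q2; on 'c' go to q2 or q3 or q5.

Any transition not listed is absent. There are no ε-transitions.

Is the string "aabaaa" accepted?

No

Start in {q0}.
Read 'a': {q0} → {q2}.
Read 'a': {q2} → {q5}.
Read 'b': {q5} → ∅.
The set is empty and remains empty for the remaining 3 symbols.
The final set ∅ contains no accepting state.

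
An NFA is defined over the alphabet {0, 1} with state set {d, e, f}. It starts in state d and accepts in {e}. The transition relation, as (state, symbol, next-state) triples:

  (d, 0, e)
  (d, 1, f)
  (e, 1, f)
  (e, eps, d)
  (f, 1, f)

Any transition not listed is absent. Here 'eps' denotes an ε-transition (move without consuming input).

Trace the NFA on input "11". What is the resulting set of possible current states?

{f}

Start in {d}.
Read '1': {d} → {f}.
Read '1': {f} → {f}.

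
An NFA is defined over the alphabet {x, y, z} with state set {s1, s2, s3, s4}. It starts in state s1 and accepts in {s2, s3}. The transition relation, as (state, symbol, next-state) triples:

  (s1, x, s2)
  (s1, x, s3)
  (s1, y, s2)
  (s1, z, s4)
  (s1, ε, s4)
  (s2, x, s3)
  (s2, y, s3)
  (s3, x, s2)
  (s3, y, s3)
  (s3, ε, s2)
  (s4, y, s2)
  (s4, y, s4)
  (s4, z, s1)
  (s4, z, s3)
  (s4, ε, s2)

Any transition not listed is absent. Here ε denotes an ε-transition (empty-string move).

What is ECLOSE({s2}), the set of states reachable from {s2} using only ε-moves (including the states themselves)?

{s2}

Begin with {s2}.
No ε-moves leave this set, so the closure equals the set itself.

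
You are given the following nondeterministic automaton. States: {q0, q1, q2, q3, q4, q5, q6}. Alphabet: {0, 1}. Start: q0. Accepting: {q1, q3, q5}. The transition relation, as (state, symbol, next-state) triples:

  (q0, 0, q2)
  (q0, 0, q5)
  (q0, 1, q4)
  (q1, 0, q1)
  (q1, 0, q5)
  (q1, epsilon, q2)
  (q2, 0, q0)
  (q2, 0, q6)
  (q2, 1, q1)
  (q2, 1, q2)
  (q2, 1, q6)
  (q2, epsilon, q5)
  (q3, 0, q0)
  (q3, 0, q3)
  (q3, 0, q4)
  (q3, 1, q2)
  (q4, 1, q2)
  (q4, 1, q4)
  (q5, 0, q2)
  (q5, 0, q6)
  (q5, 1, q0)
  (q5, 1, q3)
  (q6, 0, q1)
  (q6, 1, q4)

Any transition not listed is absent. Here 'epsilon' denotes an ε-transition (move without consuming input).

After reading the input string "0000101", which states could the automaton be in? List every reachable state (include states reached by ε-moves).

Start in {q0}.
Read '0': q0→{q2, q5}; now {q2, q5}.
Read '0': q2→{q0, q6}, q5→{q2, q6}; union {q0, q2, q6}; ε-closure = {q0, q2, q5, q6}.
Read '0': q0→{q2, q5}, q2→{q0, q6}, q5→{q2, q6}, q6→{q1}; now {q0, q1, q2, q5, q6}.
Read '0': q0→{q2, q5}, q1→{q1, q5}, q2→{q0, q6}, q5→{q2, q6}, q6→{q1}; now {q0, q1, q2, q5, q6}.
Read '1': q0→{q4}, q1→∅, q2→{q1, q2, q6}, q5→{q0, q3}, q6→{q4}; union {q0, q1, q2, q3, q4, q6}; ε-closure = {q0, q1, q2, q3, q4, q5, q6}.
Read '0': q0→{q2, q5}, q1→{q1, q5}, q2→{q0, q6}, q3→{q0, q3, q4}, q4→∅, q5→{q2, q6}, q6→{q1}; now {q0, q1, q2, q3, q4, q5, q6}.
Read '1': q0→{q4}, q1→∅, q2→{q1, q2, q6}, q3→{q2}, q4→{q2, q4}, q5→{q0, q3}, q6→{q4}; union {q0, q1, q2, q3, q4, q6}; ε-closure = {q0, q1, q2, q3, q4, q5, q6}.

{q0, q1, q2, q3, q4, q5, q6}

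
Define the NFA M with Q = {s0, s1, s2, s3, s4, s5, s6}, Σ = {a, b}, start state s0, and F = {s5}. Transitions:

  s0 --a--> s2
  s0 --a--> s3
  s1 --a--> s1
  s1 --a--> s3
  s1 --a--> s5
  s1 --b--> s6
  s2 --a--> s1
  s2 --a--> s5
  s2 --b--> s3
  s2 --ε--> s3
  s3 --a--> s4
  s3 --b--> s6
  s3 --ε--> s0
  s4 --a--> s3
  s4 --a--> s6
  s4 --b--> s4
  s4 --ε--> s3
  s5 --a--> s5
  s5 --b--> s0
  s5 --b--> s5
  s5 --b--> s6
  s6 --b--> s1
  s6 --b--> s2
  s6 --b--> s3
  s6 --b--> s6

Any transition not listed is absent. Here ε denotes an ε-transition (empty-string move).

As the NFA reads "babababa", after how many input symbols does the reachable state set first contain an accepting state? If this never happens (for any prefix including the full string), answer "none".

Start in {s0}.
Read 'b': {s0} → ∅.
The set is empty and remains empty for the remaining 7 symbols.
No reachable set along the way intersects F.

none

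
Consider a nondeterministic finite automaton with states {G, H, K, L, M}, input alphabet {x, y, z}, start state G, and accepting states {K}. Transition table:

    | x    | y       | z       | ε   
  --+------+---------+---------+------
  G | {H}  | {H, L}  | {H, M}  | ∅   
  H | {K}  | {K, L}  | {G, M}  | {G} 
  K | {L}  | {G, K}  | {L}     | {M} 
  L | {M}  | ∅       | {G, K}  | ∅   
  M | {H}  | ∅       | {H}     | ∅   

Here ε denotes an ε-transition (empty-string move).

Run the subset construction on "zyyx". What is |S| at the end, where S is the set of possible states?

5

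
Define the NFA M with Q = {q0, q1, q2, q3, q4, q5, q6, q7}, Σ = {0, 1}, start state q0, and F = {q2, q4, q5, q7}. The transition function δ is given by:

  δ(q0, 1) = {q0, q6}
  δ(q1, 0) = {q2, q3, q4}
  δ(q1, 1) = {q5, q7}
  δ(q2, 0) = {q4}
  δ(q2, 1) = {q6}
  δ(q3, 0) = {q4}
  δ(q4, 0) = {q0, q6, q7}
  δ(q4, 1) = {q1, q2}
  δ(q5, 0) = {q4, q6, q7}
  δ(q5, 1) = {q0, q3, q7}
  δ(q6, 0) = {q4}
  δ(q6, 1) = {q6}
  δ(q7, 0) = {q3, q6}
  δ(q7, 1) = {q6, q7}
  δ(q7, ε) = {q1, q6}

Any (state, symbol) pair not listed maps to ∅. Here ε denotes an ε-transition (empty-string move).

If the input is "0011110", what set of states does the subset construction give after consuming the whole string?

∅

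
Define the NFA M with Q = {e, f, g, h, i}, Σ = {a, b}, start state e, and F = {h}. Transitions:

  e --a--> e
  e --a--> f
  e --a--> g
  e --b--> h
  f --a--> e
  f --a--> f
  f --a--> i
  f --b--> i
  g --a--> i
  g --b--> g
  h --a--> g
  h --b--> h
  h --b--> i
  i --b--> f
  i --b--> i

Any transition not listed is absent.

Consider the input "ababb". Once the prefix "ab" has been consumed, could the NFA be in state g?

Yes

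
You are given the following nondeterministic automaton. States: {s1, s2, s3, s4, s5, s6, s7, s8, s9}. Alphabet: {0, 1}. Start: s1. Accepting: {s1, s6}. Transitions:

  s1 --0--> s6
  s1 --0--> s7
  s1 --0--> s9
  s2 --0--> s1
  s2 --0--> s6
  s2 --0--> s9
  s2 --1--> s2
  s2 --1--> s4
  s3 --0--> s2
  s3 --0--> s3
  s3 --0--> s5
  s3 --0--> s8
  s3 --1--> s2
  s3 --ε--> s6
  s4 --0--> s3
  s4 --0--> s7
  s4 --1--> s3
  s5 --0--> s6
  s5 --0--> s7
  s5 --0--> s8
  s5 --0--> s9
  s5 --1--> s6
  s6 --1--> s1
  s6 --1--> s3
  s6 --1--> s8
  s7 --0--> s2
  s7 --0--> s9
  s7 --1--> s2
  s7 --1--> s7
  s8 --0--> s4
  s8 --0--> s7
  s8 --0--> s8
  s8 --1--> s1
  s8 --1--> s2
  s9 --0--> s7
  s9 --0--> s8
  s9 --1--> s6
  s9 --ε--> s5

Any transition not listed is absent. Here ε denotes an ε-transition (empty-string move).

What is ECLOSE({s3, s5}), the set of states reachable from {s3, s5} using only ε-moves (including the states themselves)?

{s3, s5, s6}

Begin with {s3, s5}.
ε-move s3 → s6; add s6.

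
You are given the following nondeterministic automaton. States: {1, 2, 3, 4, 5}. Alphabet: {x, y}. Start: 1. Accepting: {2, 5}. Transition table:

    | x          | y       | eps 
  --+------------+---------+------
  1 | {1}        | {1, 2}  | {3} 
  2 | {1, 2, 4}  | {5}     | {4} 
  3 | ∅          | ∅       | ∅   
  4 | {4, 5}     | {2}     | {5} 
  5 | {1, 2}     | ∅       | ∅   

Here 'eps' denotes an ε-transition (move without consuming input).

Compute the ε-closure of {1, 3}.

{1, 3}

Begin with {1, 3}.
No ε-moves leave this set, so the closure equals the set itself.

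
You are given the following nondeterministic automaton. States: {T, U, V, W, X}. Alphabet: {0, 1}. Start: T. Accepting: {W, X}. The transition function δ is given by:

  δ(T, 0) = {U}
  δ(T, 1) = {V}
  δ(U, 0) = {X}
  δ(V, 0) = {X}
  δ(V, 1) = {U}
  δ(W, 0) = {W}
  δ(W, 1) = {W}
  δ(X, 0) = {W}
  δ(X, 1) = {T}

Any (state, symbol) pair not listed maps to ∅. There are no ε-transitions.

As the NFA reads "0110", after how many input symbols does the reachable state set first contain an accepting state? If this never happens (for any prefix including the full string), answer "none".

none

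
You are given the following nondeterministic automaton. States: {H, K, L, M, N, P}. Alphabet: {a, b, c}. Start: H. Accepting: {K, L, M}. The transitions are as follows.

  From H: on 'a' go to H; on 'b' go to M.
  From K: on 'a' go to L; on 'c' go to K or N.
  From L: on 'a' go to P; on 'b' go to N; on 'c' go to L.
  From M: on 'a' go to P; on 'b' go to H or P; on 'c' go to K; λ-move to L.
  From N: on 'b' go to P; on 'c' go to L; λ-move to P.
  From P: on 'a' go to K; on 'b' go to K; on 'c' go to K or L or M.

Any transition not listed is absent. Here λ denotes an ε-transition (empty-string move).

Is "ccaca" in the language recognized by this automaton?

No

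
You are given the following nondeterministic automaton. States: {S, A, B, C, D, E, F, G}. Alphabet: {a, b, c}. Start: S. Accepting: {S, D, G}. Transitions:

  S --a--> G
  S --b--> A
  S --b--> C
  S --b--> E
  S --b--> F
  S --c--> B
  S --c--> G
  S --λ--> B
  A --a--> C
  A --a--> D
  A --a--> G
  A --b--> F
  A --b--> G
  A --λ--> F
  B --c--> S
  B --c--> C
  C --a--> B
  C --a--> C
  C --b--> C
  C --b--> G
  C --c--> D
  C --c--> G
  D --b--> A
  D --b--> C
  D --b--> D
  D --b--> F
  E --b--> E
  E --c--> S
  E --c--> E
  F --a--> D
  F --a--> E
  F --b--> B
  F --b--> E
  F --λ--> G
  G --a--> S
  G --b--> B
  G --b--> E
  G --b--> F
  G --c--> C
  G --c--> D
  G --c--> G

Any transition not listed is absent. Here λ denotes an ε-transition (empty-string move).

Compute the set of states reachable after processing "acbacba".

{S, B, C, D, E, G}

Start: ε-closure({S}) = {S, B}.
Read 'a': {S, B} → {G}.
Read 'c': {G} → {C, D, G}.
Read 'b': {C, D, G} → {A, B, C, D, E, F, G}.
Read 'a': {A, B, C, D, E, F, G} → {S, B, C, D, E, G}.
Read 'c': {S, B, C, D, E, G} → {S, B, C, D, E, G}.
Read 'b': {S, B, C, D, E, G} → {A, B, C, D, E, F, G}.
Read 'a': {A, B, C, D, E, F, G} → {S, B, C, D, E, G}.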